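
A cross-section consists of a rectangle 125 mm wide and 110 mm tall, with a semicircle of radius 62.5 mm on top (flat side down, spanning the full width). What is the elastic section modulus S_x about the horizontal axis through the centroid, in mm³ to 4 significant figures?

Split into non-overlapping primitives; take the origin at the lower-left of the bounding box.
Rectangular body: 125 × 110, A = 13 750 mm², y = 55 mm, Ī = 13 864 583 mm⁴.
Semicircular cap: semicircle r = 62.5, A = 6135.92 mm², y = 136.526 mm, Ī = 1 674 758 mm⁴.
Centroid: ȳ = ΣA·y / ΣA = 80.1553 mm.
Transfer each piece to the horizontal axis through the centroid using Ī + A·d² with d = y − 80.1553:
  rectangular body: d = -25.1553 mm → contributes +22 565 428 mm⁴
  semicircular cap: d = 56.3705 mm → contributes +21 172 494 mm⁴
Total I = 43 737 922 mm⁴.
Extreme fibre distance c = 92.3447 mm; S = I/c = 473 638 mm³.

S_x ≈ 4.736 × 10⁵ mm³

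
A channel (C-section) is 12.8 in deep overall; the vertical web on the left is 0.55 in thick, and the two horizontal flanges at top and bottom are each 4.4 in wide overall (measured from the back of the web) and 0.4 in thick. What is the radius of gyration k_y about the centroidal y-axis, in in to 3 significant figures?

Decompose the section into non-overlapping parts with the origin at the bottom-left of its bounding rectangle.
Web: 0.55 × 12.8, A = 7.04 in², x = 0.275 in, Ī = 0.17747 in⁴.
Top flange (beyond web): 3.85 × 0.4, A = 1.54 in², x = 2.475 in, Ī = 1.9022 in⁴.
Bottom flange (beyond web): 3.85 × 0.4, A = 1.54 in², x = 2.475 in, Ī = 1.9022 in⁴.
Centroid: x̄ = ΣA·x / ΣA = 0.94457 in.
Transfer each piece to the centroidal y-axis using Ī + A·d² with d = x − 0.94457:
  web: d = -0.66957 in → contributes +3.3336 in⁴
  top flange (beyond web): d = 1.5304 in → contributes +5.5093 in⁴
  bottom flange (beyond web): d = 1.5304 in → contributes +5.5093 in⁴
Total I = 14.352 in⁴.
Radius of gyration: k = √(I/A) = √(14.352 / 10.12) = 1.1909 in.

k_y ≈ 1.19 in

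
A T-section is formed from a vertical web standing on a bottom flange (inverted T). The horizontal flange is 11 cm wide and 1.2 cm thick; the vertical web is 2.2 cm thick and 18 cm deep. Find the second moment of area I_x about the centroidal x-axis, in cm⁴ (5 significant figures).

I_x ≈ 1983.2 cm⁴

Treat the section as a set of non-overlapping primitives; coordinates are from the bounding-box lower-left.
Flange: 11 × 1.2, A = 13.2 cm², y = 0.6 cm, Ī = 1.584 cm⁴.
Web: 2.2 × 18, A = 39.6 cm², y = 10.2 cm, Ī = 1069.2 cm⁴.
Centroid: ȳ = ΣA·y / ΣA = 7.8 cm.
Transfer each piece to the centroidal x-axis using Ī + A·d² with d = y − 7.8:
  flange: d = -7.2 cm → contributes +685.872 cm⁴
  web: d = 2.4 cm → contributes +1297.296 cm⁴
Total I = 1983.168 cm⁴.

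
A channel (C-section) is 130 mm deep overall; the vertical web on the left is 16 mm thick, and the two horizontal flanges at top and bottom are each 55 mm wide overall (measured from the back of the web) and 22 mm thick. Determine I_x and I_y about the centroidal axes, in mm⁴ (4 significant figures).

Treat the section as a set of non-overlapping primitives; coordinates are from the bounding-box lower-left.
Web: 16 × 130, A = 2 080 mm², y = 65 mm, Ī = 2 929 333 mm⁴.
Top flange (beyond web): 39 × 22, A = 858 mm², y = 119 mm, Ī = 34 606 mm⁴.
Bottom flange (beyond web): 39 × 22, A = 858 mm², y = 11 mm, Ī = 34 606 mm⁴.
By symmetry the centroid is at mid-height, ȳ = 65 mm.
Transfer each piece to the centroidal x-axis using Ī + A·d² with d = y − 65:
  web: d = 0 mm → contributes +2 929 333 mm⁴
  top flange (beyond web): d = 54 mm → contributes +2 536 534 mm⁴
  bottom flange (beyond web): d = -54 mm → contributes +2 536 534 mm⁴
Total I = 8 002 401 mm⁴.
For the y-axis: x̄ = 20.4315 mm.
Repeating about the centroidal y-axis gives I_y = 972 959 mm⁴.

I_x ≈ 8.002 × 10⁶ mm⁴, I_y ≈ 9.730 × 10⁵ mm⁴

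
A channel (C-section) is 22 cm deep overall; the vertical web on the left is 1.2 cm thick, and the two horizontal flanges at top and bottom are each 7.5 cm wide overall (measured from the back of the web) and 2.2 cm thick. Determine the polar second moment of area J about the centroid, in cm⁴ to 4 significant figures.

Treat the section as a set of non-overlapping primitives; coordinates are from the bounding-box lower-left.
Web: 1.2 × 22, A = 26.4 cm², y = 11 cm, Ī = 1064.8 cm⁴.
Top flange (beyond web): 6.3 × 2.2, A = 13.86 cm², y = 20.9 cm, Ī = 5.5902 cm⁴.
Bottom flange (beyond web): 6.3 × 2.2, A = 13.86 cm², y = 1.1 cm, Ī = 5.5902 cm⁴.
By symmetry the centroid is at mid-height, ȳ = 11 cm.
Transfer each piece to the centroidal x-axis using Ī + A·d² with d = y − 11:
  web: d = 0 cm → contributes +1064.8 cm⁴
  top flange (beyond web): d = 9.9 cm → contributes +1364.01 cm⁴
  bottom flange (beyond web): d = -9.9 cm → contributes +1364.01 cm⁴
Total I = 3792.82 cm⁴.
For the y-axis: x̄ = 2.52073 cm.
Repeating about the centroidal y-axis gives I_y = 285.004 cm⁴.
Polar second moment: J = I_x + I_y = 4077.82 cm⁴.

J ≈ 4078 cm⁴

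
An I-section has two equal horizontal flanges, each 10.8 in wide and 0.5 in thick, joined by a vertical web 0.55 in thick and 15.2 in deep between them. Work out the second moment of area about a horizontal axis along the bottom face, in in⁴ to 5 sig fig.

Decompose the section into non-overlapping parts with the origin at the bottom-left of its bounding rectangle.
Bottom flange: 10.8 × 0.5, A = 5.4 in², y = 0.25 in, Ī = 0.1125 in⁴.
Web: 0.55 × 15.2, A = 8.36 in², y = 8.1 in, Ī = 160.9579 in⁴.
Top flange: 10.8 × 0.5, A = 5.4 in², y = 15.95 in, Ī = 0.1125 in⁴.
Transfer each piece to the bottom edge using Ī + A·d² with d = y − 0:
  bottom flange: d = 0.25 in → contributes +0.45 in⁴
  web: d = 8.1 in → contributes +709.4575 in⁴
  top flange: d = 15.95 in → contributes +1373.886 in⁴
Total I = 2083.793 in⁴.

I_base ≈ 2083.8 in⁴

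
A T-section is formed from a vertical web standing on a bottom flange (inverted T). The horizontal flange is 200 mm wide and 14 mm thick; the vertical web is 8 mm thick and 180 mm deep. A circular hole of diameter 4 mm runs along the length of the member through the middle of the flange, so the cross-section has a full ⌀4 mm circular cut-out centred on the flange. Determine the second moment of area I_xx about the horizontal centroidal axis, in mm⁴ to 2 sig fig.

Split into non-overlapping primitives; take the origin at the lower-left of the bounding box.
Flange: 200 × 14, A = 2 800 mm², y = 7 mm, Ī = 45 733 mm⁴.
Web: 8 × 180, A = 1 440 mm², y = 104 mm, Ī = 3 888 000 mm⁴.
Hole (subtracted): ⌀4, A = 12.57 mm², y = 7 mm, Ī = 12.57 mm⁴.
Centroid: ȳ = ΣA·y / ΣA = 40.04 mm.
Transfer each piece to the horizontal centroidal axis using Ī + A·d² with d = y − 40.04:
  flange: d = -33.04 mm → contributes +3 102 575 mm⁴
  web: d = 63.96 mm → contributes +9 778 626 mm⁴
  hole: d = -33.04 mm → contributes −13 732 mm⁴
Total I = 12 867 469 mm⁴.

I_xx ≈ 1.3 × 10⁷ mm⁴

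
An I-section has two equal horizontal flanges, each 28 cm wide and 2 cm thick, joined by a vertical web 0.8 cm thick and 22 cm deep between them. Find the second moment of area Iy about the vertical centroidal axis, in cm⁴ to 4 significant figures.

Decompose the section into non-overlapping parts with the origin at the bottom-left of its bounding rectangle.
Bottom flange: 28 × 2, A = 56 cm², x = 14 cm, Ī = 3658.67 cm⁴.
Web: 0.8 × 22, A = 17.6 cm², x = 14 cm, Ī = 0.938667 cm⁴.
Top flange: 28 × 2, A = 56 cm², x = 14 cm, Ī = 3658.67 cm⁴.
By symmetry the centroid is at mid-width, x̄ = 14 cm.
All pieces are centred on the vertical centroidal axis, so I = ΣĪ = 7318.27 cm⁴.

Iy ≈ 7318 cm⁴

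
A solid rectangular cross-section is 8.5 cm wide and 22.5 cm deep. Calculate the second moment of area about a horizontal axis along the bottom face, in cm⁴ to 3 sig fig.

The section: 8.5 × 22.5, A = 191.25 cm², y = 11.25 cm, Ī = 8068.4 cm⁴.
Transfer it to the base of the section using Ī + A·d² with d = y − 0:
  the section: d = 11.25 cm → contributes +32 273 cm⁴
Total I = 32 273 cm⁴.

I_base ≈ 3.23 × 10⁴ cm⁴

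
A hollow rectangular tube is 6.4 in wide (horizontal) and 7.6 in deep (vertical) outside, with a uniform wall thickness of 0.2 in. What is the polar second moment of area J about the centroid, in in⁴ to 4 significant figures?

J ≈ 83.92 in⁴

Decompose the section into non-overlapping parts with the origin at the bottom-left of its bounding rectangle.
Outer rectangle: 6.4 × 7.6, A = 48.64 in², y = 3.8 in, Ī = 234.121 in⁴.
Inner void (subtracted): 6 × 7.2, A = 43.2 in², y = 3.8 in, Ī = 186.624 in⁴.
By symmetry the centroid is at mid-height, ȳ = 3.8 in.
All pieces are centred on the centroidal x-axis, so I = ΣĪ (holes subtracted) = 47.4965 in⁴.
Repeating about the centroidal y-axis gives I_y = 36.4245 in⁴.
Polar second moment: J = I_x + I_y = 83.9211 in⁴.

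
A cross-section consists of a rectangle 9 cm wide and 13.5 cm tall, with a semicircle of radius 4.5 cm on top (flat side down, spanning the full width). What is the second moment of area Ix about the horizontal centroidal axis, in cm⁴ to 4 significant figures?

Ix ≈ 3781 cm⁴

Treat the section as a set of non-overlapping primitives; coordinates are from the bounding-box lower-left.
Rectangular body: 9 × 13.5, A = 121.5 cm², y = 6.75 cm, Ī = 1845.28 cm⁴.
Semicircular cap: semicircle r = 4.5, A = 31.8086 cm², y = 15.4099 cm, Ī = 45.0072 cm⁴.
Centroid: ȳ = ΣA·y / ΣA = 8.54676 cm.
Transfer each piece to the horizontal centroidal axis using Ī + A·d² with d = y − 8.54676:
  rectangular body: d = -1.79676 cm → contributes +2237.52 cm⁴
  semicircular cap: d = 6.8631 cm → contributes +1543.26 cm⁴
Total I = 3780.79 cm⁴.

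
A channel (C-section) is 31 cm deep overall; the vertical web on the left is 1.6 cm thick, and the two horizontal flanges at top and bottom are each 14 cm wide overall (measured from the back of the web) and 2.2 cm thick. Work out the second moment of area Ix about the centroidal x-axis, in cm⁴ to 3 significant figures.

Ix ≈ 1.53 × 10⁴ cm⁴

Split into non-overlapping primitives; take the origin at the lower-left of the bounding box.
Web: 1.6 × 31, A = 49.6 cm², y = 15.5 cm, Ī = 3972.1 cm⁴.
Top flange (beyond web): 12.4 × 2.2, A = 27.28 cm², y = 29.9 cm, Ī = 11.003 cm⁴.
Bottom flange (beyond web): 12.4 × 2.2, A = 27.28 cm², y = 1.1 cm, Ī = 11.003 cm⁴.
By symmetry the centroid is at mid-height, ȳ = 15.5 cm.
Transfer each piece to the centroidal x-axis using Ī + A·d² with d = y − 15.5:
  web: d = 0 cm → contributes +3972.1 cm⁴
  top flange (beyond web): d = 14.4 cm → contributes +5667.8 cm⁴
  bottom flange (beyond web): d = -14.4 cm → contributes +5667.8 cm⁴
Total I = 15 308 cm⁴.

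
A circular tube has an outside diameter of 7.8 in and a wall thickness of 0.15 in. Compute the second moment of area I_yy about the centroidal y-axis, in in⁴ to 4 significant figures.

Decompose the section into non-overlapping parts with the origin at the bottom-left of its bounding rectangle.
Outer circle: ⌀7.8, A = 47.7836 in², x = 3.9 in, Ī = 181.697 in⁴.
Bore (subtracted): ⌀7.5, A = 44.1786 in², x = 3.9 in, Ī = 155.316 in⁴.
By symmetry the centroid is at mid-width, x̄ = 3.9 in.
All pieces are centred on the centroidal y-axis, so I = ΣĪ (holes subtracted) = 26.3817 in⁴.

I_yy ≈ 26.38 in⁴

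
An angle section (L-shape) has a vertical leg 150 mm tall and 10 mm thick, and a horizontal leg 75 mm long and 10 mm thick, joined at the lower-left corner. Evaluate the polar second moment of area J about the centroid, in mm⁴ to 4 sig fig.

Decompose the section into non-overlapping parts with the origin at the bottom-left of its bounding rectangle.
Vertical leg: 10 × 150, A = 1 500 mm², y = 75 mm, Ī = 2 812 500 mm⁴.
Horizontal leg (remainder): 65 × 10, A = 650 mm², y = 5 mm, Ī = 5416.67 mm⁴.
Centroid: ȳ = ΣA·y / ΣA = 53.8372 mm.
Transfer each piece to the centroidal x-axis using Ī + A·d² with d = y − 53.8372:
  vertical leg: d = 21.1628 mm → contributes +3 484 296 mm⁴
  horizontal leg (remainder): d = -48.8372 mm → contributes +1 555 714 mm⁴
Total I = 5 040 010 mm⁴.
For the y-axis: x̄ = 16.3372 mm.
Repeating about the centroidal y-axis gives I_y = 879 072 mm⁴.
Polar second moment: J = I_x + I_y = 5 919 082 mm⁴.

J ≈ 5.919 × 10⁶ mm⁴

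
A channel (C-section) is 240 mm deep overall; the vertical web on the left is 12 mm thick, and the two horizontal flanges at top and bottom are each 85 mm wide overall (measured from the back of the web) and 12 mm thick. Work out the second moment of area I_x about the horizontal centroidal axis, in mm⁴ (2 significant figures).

Decompose the section into non-overlapping parts with the origin at the bottom-left of its bounding rectangle.
Web: 12 × 240, A = 2 880 mm², y = 120 mm, Ī = 13 824 000 mm⁴.
Top flange (beyond web): 73 × 12, A = 876 mm², y = 234 mm, Ī = 10 512 mm⁴.
Bottom flange (beyond web): 73 × 12, A = 876 mm², y = 6 mm, Ī = 10 512 mm⁴.
By symmetry the centroid is at mid-height, ȳ = 120 mm.
Transfer each piece to the horizontal centroidal axis using Ī + A·d² with d = y − 120:
  web: d = 0 mm → contributes +13 824 000 mm⁴
  top flange (beyond web): d = 114 mm → contributes +11 395 008 mm⁴
  bottom flange (beyond web): d = -114 mm → contributes +11 395 008 mm⁴
Total I = 36 614 016 mm⁴.

I_x ≈ 3.7 × 10⁷ mm⁴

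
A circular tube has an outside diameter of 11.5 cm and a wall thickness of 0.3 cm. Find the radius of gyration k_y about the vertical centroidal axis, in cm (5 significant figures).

Split into non-overlapping primitives; take the origin at the lower-left of the bounding box.
Outer circle: ⌀11.5, A = 103.8689 cm², x = 5.75 cm, Ī = 858.5414 cm⁴.
Bore (subtracted): ⌀10.9, A = 93.31316 cm², x = 5.75 cm, Ī = 692.9085 cm⁴.
By symmetry the centroid is at mid-width, x̄ = 5.75 cm.
All pieces are centred on the vertical centroidal axis, so I = ΣĪ (holes subtracted) = 165.6329 cm⁴.
Radius of gyration: k = √(I/A) = √(165.6329 / 10.55575) = 3.961218 cm.

k_y ≈ 3.9612 cm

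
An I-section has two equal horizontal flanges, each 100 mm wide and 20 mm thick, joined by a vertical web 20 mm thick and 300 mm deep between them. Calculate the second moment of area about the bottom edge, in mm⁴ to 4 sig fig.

I_base ≈ 4.365 × 10⁸ mm⁴

Break the section into simple shapes (no overlaps), measuring from the bottom-left corner of the bounding box.
Bottom flange: 100 × 20, A = 2 000 mm², y = 10 mm, Ī = 66666.7 mm⁴.
Web: 20 × 300, A = 6 000 mm², y = 170 mm, Ī = 45 000 000 mm⁴.
Top flange: 100 × 20, A = 2 000 mm², y = 330 mm, Ī = 66666.7 mm⁴.
Transfer each piece to the bottom edge using Ī + A·d² with d = y − 0:
  bottom flange: d = 10 mm → contributes +266 667 mm⁴
  web: d = 170 mm → contributes +218 400 000 mm⁴
  top flange: d = 330 mm → contributes +217 866 667 mm⁴
Total I = 436 533 333 mm⁴.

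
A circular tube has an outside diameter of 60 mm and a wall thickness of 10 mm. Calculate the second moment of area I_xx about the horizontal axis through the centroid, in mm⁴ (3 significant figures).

I_xx ≈ 5.11 × 10⁵ mm⁴

Decompose the section into non-overlapping parts with the origin at the bottom-left of its bounding rectangle.
Outer circle: ⌀60, A = 2827.4 mm², y = 30 mm, Ī = 636 173 mm⁴.
Bore (subtracted): ⌀40, A = 1256.6 mm², y = 30 mm, Ī = 125 664 mm⁴.
By symmetry the centroid is at mid-height, ȳ = 30 mm.
All pieces are centred on the horizontal axis through the centroid, so I = ΣĪ (holes subtracted) = 510 509 mm⁴.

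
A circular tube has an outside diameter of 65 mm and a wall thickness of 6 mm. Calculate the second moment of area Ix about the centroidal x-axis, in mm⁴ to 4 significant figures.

Ix ≈ 4.889 × 10⁵ mm⁴

Split into non-overlapping primitives; take the origin at the lower-left of the bounding box.
Outer circle: ⌀65, A = 3318.31 mm², y = 32.5 mm, Ī = 876 241 mm⁴.
Bore (subtracted): ⌀53, A = 2206.18 mm², y = 32.5 mm, Ī = 387 323 mm⁴.
By symmetry the centroid is at mid-height, ȳ = 32.5 mm.
All pieces are centred on the centroidal x-axis, so I = ΣĪ (holes subtracted) = 488 917 mm⁴.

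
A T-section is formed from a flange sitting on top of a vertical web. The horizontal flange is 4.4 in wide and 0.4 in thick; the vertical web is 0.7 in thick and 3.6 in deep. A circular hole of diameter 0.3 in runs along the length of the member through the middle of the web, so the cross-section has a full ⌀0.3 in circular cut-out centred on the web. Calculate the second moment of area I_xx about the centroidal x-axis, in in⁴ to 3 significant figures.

Treat the section as a set of non-overlapping primitives; coordinates are from the bounding-box lower-left.
Flange: 4.4 × 0.4, A = 1.76 in², y = 3.8 in, Ī = 0.023467 in⁴.
Web: 0.7 × 3.6, A = 2.52 in², y = 1.8 in, Ī = 2.7216 in⁴.
Hole (subtracted): ⌀0.3, A = 0.070686 in², y = 1.8 in, Ī = 0.00039761 in⁴.
Centroid: ȳ = ΣA·y / ΣA = 2.6362 in.
Transfer each piece to the centroidal x-axis using Ī + A·d² with d = y − 2.6362:
  flange: d = 1.1638 in → contributes +2.4071 in⁴
  web: d = -0.83624 in → contributes +4.4838 in⁴
  hole: d = -0.83624 in → contributes −0.049828 in⁴
Total I = 6.8411 in⁴.

I_xx ≈ 6.84 in⁴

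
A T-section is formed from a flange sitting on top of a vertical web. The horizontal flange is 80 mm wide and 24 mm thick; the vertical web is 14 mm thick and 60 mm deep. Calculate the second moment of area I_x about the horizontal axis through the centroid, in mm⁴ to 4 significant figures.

I_x ≈ 1.375 × 10⁶ mm⁴

Split into non-overlapping primitives; take the origin at the lower-left of the bounding box.
Flange: 80 × 24, A = 1 920 mm², y = 72 mm, Ī = 92 160 mm⁴.
Web: 14 × 60, A = 840 mm², y = 30 mm, Ī = 252 000 mm⁴.
Centroid: ȳ = ΣA·y / ΣA = 59.2174 mm.
Transfer each piece to the horizontal axis through the centroid using Ī + A·d² with d = y − 59.2174:
  flange: d = 12.7826 mm → contributes +405 879 mm⁴
  web: d = -29.2174 mm → contributes +969 071 mm⁴
Total I = 1 374 950 mm⁴.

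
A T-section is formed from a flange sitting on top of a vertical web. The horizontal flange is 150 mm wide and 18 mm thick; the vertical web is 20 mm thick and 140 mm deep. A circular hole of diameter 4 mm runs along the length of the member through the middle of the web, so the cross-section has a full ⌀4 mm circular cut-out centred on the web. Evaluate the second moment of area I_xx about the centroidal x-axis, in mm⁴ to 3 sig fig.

Decompose the section into non-overlapping parts with the origin at the bottom-left of its bounding rectangle.
Flange: 150 × 18, A = 2 700 mm², y = 149 mm, Ī = 72 900 mm⁴.
Web: 20 × 140, A = 2 800 mm², y = 70 mm, Ī = 4 573 333 mm⁴.
Hole (subtracted): ⌀4, A = 12.566 mm², y = 70 mm, Ī = 12.566 mm⁴.
Centroid: ȳ = ΣA·y / ΣA = 108.87 mm.
Transfer each piece to the centroidal x-axis using Ī + A·d² with d = y − 108.87:
  flange: d = 40.129 mm → contributes +4 420 889 mm⁴
  web: d = -38.871 mm → contributes +8 803 926 mm⁴
  hole: d = -38.871 mm → contributes −18 999 mm⁴
Total I = 13 205 815 mm⁴.

I_xx ≈ 1.32 × 10⁷ mm⁴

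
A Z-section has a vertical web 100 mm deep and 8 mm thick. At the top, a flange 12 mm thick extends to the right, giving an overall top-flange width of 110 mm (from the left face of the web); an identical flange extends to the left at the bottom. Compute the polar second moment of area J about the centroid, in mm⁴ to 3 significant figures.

Decompose the section into non-overlapping parts with the origin at the bottom-left of its bounding rectangle.
Web: 8 × 100, A = 800 mm², y = 50 mm, Ī = 666 667 mm⁴.
Top flange (beyond web): 102 × 12, A = 1 224 mm², y = 94 mm, Ī = 14 688 mm⁴.
Bottom flange (beyond web): 102 × 12, A = 1 224 mm², y = 6 mm, Ī = 14 688 mm⁴.
Centroid: ȳ = ΣA·y / ΣA = 50 mm.
Transfer each piece to the centroidal x-axis using Ī + A·d² with d = y − 50:
  web: d = 0 mm → contributes +666 667 mm⁴
  top flange (beyond web): d = 44 mm → contributes +2 384 352 mm⁴
  bottom flange (beyond web): d = -44 mm → contributes +2 384 352 mm⁴
Total I = 5 435 371 mm⁴.
For the y-axis: x̄ = 106 mm.
Repeating about the centroidal y-axis gives I_y = 9 531 883 mm⁴.
Polar second moment: J = I_x + I_y = 14 967 253 mm⁴.

J ≈ 1.50 × 10⁷ mm⁴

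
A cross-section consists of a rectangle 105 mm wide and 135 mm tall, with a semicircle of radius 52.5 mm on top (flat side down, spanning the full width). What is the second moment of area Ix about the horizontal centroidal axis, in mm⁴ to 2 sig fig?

Split into non-overlapping primitives; take the origin at the lower-left of the bounding box.
Rectangular body: 105 × 135, A = 14 175 mm², y = 67.5 mm, Ī = 21 528 281 mm⁴.
Semicircular cap: semicircle r = 52.5, A = 4 330 mm², y = 157.3 mm, Ī = 833 814 mm⁴.
Centroid: ȳ = ΣA·y / ΣA = 88.51 mm.
Transfer each piece to the horizontal centroidal axis using Ī + A·d² with d = y − 88.51:
  rectangular body: d = -21.01 mm → contributes +27 783 184 mm⁴
  semicircular cap: d = 68.78 mm → contributes +21 312 644 mm⁴
Total I = 49 095 828 mm⁴.

Ix ≈ 4.9 × 10⁷ mm⁴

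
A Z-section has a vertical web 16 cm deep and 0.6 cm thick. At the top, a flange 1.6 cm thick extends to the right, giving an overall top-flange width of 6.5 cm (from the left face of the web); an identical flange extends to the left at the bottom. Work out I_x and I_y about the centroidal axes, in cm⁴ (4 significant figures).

Split into non-overlapping primitives; take the origin at the lower-left of the bounding box.
Web: 0.6 × 16, A = 9.6 cm², y = 8 cm, Ī = 204.8 cm⁴.
Top flange (beyond web): 5.9 × 1.6, A = 9.44 cm², y = 15.2 cm, Ī = 2.01387 cm⁴.
Bottom flange (beyond web): 5.9 × 1.6, A = 9.44 cm², y = 0.8 cm, Ī = 2.01387 cm⁴.
Centroid: ȳ = ΣA·y / ΣA = 8 cm.
Transfer each piece to the centroidal x-axis using Ī + A·d² with d = y − 8:
  web: d = 0 cm → contributes +204.8 cm⁴
  top flange (beyond web): d = 7.2 cm → contributes +491.383 cm⁴
  bottom flange (beyond web): d = -7.2 cm → contributes +491.383 cm⁴
Total I = 1187.57 cm⁴.
For the y-axis: x̄ = 6.2 cm.
Repeating about the centroidal y-axis gives I_y = 254.476 cm⁴.

I_x ≈ 1188 cm⁴, I_y ≈ 254.5 cm⁴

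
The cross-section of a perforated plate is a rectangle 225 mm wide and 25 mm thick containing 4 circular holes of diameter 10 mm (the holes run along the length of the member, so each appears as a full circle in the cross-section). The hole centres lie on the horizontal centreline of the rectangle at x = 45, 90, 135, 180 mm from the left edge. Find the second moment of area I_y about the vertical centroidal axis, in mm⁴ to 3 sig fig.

Split into non-overlapping primitives; take the origin at the lower-left of the bounding box.
Plate: 225 × 25, A = 5 625 mm², x = 112.5 mm, Ī = 23 730 469 mm⁴.
Hole 1 (subtracted): ⌀10, A = 78.54 mm², x = 45 mm, Ī = 490.87 mm⁴.
Hole 2 (subtracted): ⌀10, A = 78.54 mm², x = 90 mm, Ī = 490.87 mm⁴.
Hole 3 (subtracted): ⌀10, A = 78.54 mm², x = 135 mm, Ī = 490.87 mm⁴.
Hole 4 (subtracted): ⌀10, A = 78.54 mm², x = 180 mm, Ī = 490.87 mm⁴.
By symmetry the centroid is at mid-width, x̄ = 112.5 mm.
Transfer each piece to the vertical centroidal axis using Ī + A·d² with d = x − 112.5:
  plate: d = 0 mm → contributes +23 730 469 mm⁴
  hole 1: d = -67.5 mm → contributes −358 338 mm⁴
  hole 2: d = -22.5 mm → contributes −40 252 mm⁴
  hole 3: d = 22.5 mm → contributes −40 252 mm⁴
  hole 4: d = 67.5 mm → contributes −358 338 mm⁴
Total I = 22 933 290 mm⁴.

I_y ≈ 2.29 × 10⁷ mm⁴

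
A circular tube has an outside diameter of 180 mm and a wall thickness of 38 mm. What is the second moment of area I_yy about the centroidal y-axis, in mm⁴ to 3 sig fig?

Decompose the section into non-overlapping parts with the origin at the bottom-left of its bounding rectangle.
Outer circle: ⌀180, A = 25 447 mm², x = 90 mm, Ī = 51 529 974 mm⁴.
Bore (subtracted): ⌀104, A = 8494.9 mm², x = 90 mm, Ī = 5 742 530 mm⁴.
By symmetry the centroid is at mid-width, x̄ = 90 mm.
All pieces are centred on the centroidal y-axis, so I = ΣĪ (holes subtracted) = 45 787 444 mm⁴.

I_yy ≈ 4.58 × 10⁷ mm⁴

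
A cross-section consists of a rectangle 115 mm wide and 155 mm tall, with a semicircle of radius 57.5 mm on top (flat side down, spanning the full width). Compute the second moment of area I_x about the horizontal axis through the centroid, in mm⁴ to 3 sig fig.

Break the section into simple shapes (no overlaps), measuring from the bottom-left corner of the bounding box.
Rectangular body: 115 × 155, A = 17 825 mm², y = 77.5 mm, Ī = 35 687 135 mm⁴.
Semicircular cap: semicircle r = 57.5, A = 5193.4 mm², y = 179.4 mm, Ī = 1 199 785 mm⁴.
Centroid: ȳ = ΣA·y / ΣA = 100.49 mm.
Transfer each piece to the horizontal axis through the centroid using Ī + A·d² with d = y − 100.49:
  rectangular body: d = -22.992 mm → contributes +45 109 699 mm⁴
  semicircular cap: d = 78.912 mm → contributes +33 540 012 mm⁴
Total I = 78 649 712 mm⁴.

I_x ≈ 7.86 × 10⁷ mm⁴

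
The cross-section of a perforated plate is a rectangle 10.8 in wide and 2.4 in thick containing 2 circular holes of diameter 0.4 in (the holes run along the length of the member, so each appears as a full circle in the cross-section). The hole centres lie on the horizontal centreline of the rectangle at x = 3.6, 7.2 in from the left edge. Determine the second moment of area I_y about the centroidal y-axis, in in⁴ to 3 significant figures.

I_y ≈ 251 in⁴

Decompose the section into non-overlapping parts with the origin at the bottom-left of its bounding rectangle.
Plate: 10.8 × 2.4, A = 25.92 in², x = 5.4 in, Ī = 251.94 in⁴.
Hole 1 (subtracted): ⌀0.4, A = 0.12566 in², x = 3.6 in, Ī = 0.0012566 in⁴.
Hole 2 (subtracted): ⌀0.4, A = 0.12566 in², x = 7.2 in, Ī = 0.0012566 in⁴.
By symmetry the centroid is at mid-width, x̄ = 5.4 in.
Transfer each piece to the centroidal y-axis using Ī + A·d² with d = x − 5.4:
  plate: d = 0 in → contributes +251.94 in⁴
  hole 1: d = -1.8 in → contributes −0.40841 in⁴
  hole 2: d = 1.8 in → contributes −0.40841 in⁴
Total I = 251.13 in⁴.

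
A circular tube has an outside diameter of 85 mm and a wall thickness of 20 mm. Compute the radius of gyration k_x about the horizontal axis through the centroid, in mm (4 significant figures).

Split into non-overlapping primitives; take the origin at the lower-left of the bounding box.
Outer circle: ⌀85, A = 5674.5 mm², y = 42.5 mm, Ī = 2 562 392 mm⁴.
Bore (subtracted): ⌀45, A = 1590.43 mm², y = 42.5 mm, Ī = 201 289 mm⁴.
By symmetry the centroid is at mid-height, ȳ = 42.5 mm.
All pieces are centred on the horizontal axis through the centroid, so I = ΣĪ (holes subtracted) = 2 361 103 mm⁴.
Radius of gyration: k = √(I/A) = √(2 361 103 / 4084.07) = 24.0442 mm.

k_x ≈ 24.04 mm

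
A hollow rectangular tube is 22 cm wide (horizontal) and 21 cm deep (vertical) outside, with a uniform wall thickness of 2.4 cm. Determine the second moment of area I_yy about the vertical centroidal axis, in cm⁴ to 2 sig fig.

I_yy ≈ 1.2 × 10⁴ cm⁴

Treat the section as a set of non-overlapping primitives; coordinates are from the bounding-box lower-left.
Outer rectangle: 22 × 21, A = 462 cm², x = 11 cm, Ī = 18 634 cm⁴.
Inner void (subtracted): 17.2 × 16.2, A = 278.6 cm², x = 11 cm, Ī = 6 869 cm⁴.
By symmetry the centroid is at mid-width, x̄ = 11 cm.
All pieces are centred on the vertical centroidal axis, so I = ΣĪ (holes subtracted) = 11 765 cm⁴.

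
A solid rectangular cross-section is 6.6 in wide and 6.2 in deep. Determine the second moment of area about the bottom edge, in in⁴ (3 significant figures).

I_base ≈ 524 in⁴

The section: 6.6 × 6.2, A = 40.92 in², y = 3.1 in, Ī = 131.08 in⁴.
Transfer it to the bottom edge using Ī + A·d² with d = y − 0:
  the section: d = 3.1 in → contributes +524.32 in⁴
Total I = 524.32 in⁴.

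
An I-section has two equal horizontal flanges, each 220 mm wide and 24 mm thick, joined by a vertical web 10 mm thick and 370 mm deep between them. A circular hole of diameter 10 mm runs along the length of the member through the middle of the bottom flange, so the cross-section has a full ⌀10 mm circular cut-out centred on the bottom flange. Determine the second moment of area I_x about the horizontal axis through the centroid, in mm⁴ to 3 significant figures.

Split into non-overlapping primitives; take the origin at the lower-left of the bounding box.
Bottom flange: 220 × 24, A = 5 280 mm², y = 12 mm, Ī = 253 440 mm⁴.
Web: 10 × 370, A = 3 700 mm², y = 209 mm, Ī = 42 210 833 mm⁴.
Top flange: 220 × 24, A = 5 280 mm², y = 406 mm, Ī = 253 440 mm⁴.
Hole (subtracted): ⌀10, A = 78.54 mm², y = 12 mm, Ī = 490.87 mm⁴.
Centroid: ȳ = ΣA·y / ΣA = 210.09 mm.
Transfer each piece to the horizontal axis through the centroid using Ī + A·d² with d = y − 210.09:
  bottom flange: d = -198.09 mm → contributes +207 440 928 mm⁴
  web: d = -1.091 mm → contributes +42 215 238 mm⁴
  top flange: d = 195.91 mm → contributes +202 901 561 mm⁴
  hole: d = -198.09 mm → contributes −3 082 398 mm⁴
Total I = 449 475 330 mm⁴.

I_x ≈ 4.49 × 10⁸ mm⁴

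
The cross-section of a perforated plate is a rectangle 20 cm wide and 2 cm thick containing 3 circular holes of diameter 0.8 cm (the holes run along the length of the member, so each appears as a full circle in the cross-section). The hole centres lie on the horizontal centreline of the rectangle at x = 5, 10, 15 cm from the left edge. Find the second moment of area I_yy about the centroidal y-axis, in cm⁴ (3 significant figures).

I_yy ≈ 1310 cm⁴

Decompose the section into non-overlapping parts with the origin at the bottom-left of its bounding rectangle.
Plate: 20 × 2, A = 40 cm², x = 10 cm, Ī = 1333.3 cm⁴.
Hole 1 (subtracted): ⌀0.8, A = 0.50265 cm², x = 5 cm, Ī = 0.020106 cm⁴.
Hole 2 (subtracted): ⌀0.8, A = 0.50265 cm², x = 10 cm, Ī = 0.020106 cm⁴.
Hole 3 (subtracted): ⌀0.8, A = 0.50265 cm², x = 15 cm, Ī = 0.020106 cm⁴.
By symmetry the centroid is at mid-width, x̄ = 10 cm.
Transfer each piece to the centroidal y-axis using Ī + A·d² with d = x − 10:
  plate: d = 0 cm → contributes +1333.3 cm⁴
  hole 1: d = -5 cm → contributes −12.586 cm⁴
  hole 2: d = 0 cm → contributes −0.020106 cm⁴
  hole 3: d = 5 cm → contributes −12.586 cm⁴
Total I = 1308.1 cm⁴.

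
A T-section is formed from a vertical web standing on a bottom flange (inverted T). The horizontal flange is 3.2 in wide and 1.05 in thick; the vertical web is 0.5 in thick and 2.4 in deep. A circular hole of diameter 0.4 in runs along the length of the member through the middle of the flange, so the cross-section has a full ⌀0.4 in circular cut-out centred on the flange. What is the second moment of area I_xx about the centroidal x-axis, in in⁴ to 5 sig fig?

I_xx ≈ 3.4879 in⁴

Treat the section as a set of non-overlapping primitives; coordinates are from the bounding-box lower-left.
Flange: 3.2 × 1.05, A = 3.36 in², y = 0.525 in, Ī = 0.3087 in⁴.
Web: 0.5 × 2.4, A = 1.2 in², y = 2.25 in, Ī = 0.576 in⁴.
Hole (subtracted): ⌀0.4, A = 0.1256637 in², y = 0.525 in, Ī = 0.001256637 in⁴.
Centroid: ȳ = ΣA·y / ΣA = 0.9918117 in.
Transfer each piece to the centroidal x-axis using Ī + A·d² with d = y − 0.9918117:
  flange: d = -0.4668117 in → contributes +1.040888 in⁴
  web: d = 1.258188 in → contributes +2.475645 in⁴
  hole: d = -0.4668117 in → contributes −0.02864041 in⁴
Total I = 3.487893 in⁴.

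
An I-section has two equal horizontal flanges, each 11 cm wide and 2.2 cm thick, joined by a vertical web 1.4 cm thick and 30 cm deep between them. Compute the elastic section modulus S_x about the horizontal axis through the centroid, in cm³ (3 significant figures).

Treat the section as a set of non-overlapping primitives; coordinates are from the bounding-box lower-left.
Bottom flange: 11 × 2.2, A = 24.2 cm², y = 1.1 cm, Ī = 9.7607 cm⁴.
Web: 1.4 × 30, A = 42 cm², y = 17.2 cm, Ī = 3 150 cm⁴.
Top flange: 11 × 2.2, A = 24.2 cm², y = 33.3 cm, Ī = 9.7607 cm⁴.
By symmetry the centroid is at mid-height, ȳ = 17.2 cm.
Transfer each piece to the horizontal axis through the centroid using Ī + A·d² with d = y − 17.2:
  bottom flange: d = -16.1 cm → contributes +6282.6 cm⁴
  web: d = 0 cm → contributes +3 150 cm⁴
  top flange: d = 16.1 cm → contributes +6282.6 cm⁴
Total I = 15 715 cm⁴.
Extreme fibre distance c = 17.2 cm; S = I/c = 913.68 cm³.

S_x ≈ 914 cm³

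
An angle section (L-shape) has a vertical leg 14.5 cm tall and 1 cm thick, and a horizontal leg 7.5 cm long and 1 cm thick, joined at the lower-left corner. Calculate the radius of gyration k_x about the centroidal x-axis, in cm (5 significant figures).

Break the section into simple shapes (no overlaps), measuring from the bottom-left corner of the bounding box.
Vertical leg: 1 × 14.5, A = 14.5 cm², y = 7.25 cm, Ī = 254.0521 cm⁴.
Horizontal leg (remainder): 6.5 × 1, A = 6.5 cm², y = 0.5 cm, Ī = 0.5416667 cm⁴.
Centroid: ȳ = ΣA·y / ΣA = 5.160714 cm.
Transfer each piece to the centroidal x-axis using Ī + A·d² with d = y − 5.160714:
  vertical leg: d = 2.089286 cm → contributes +317.3462 cm⁴
  horizontal leg (remainder): d = -4.660714 cm → contributes +141.7363 cm⁴
Total I = 459.0826 cm⁴.
Radius of gyration: k = √(I/A) = √(459.0826 / 21) = 4.675583 cm.

k_x ≈ 4.6756 cm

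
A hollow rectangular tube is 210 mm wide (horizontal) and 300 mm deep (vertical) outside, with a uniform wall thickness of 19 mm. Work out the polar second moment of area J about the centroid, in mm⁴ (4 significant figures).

Break the section into simple shapes (no overlaps), measuring from the bottom-left corner of the bounding box.
Outer rectangle: 210 × 300, A = 63 000 mm², y = 150 mm, Ī = 472 500 000 mm⁴.
Inner void (subtracted): 172 × 262, A = 45 064 mm², y = 150 mm, Ī = 257 781 101 mm⁴.
By symmetry the centroid is at mid-height, ȳ = 150 mm.
All pieces are centred on the centroidal x-axis, so I = ΣĪ (holes subtracted) = 214 718 899 mm⁴.
Repeating about the centroidal y-axis gives I_y = 120 427 219 mm⁴.
Polar second moment: J = I_x + I_y = 335 146 117 mm⁴.

J ≈ 3.351 × 10⁸ mm⁴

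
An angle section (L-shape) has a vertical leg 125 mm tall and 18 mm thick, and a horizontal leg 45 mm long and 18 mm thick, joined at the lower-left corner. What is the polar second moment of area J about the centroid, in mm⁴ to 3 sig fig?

Split into non-overlapping primitives; take the origin at the lower-left of the bounding box.
Vertical leg: 18 × 125, A = 2 250 mm², y = 62.5 mm, Ī = 2 929 688 mm⁴.
Horizontal leg (remainder): 27 × 18, A = 486 mm², y = 9 mm, Ī = 13 122 mm⁴.
Centroid: ȳ = ΣA·y / ΣA = 52.997 mm.
Transfer each piece to the centroidal x-axis using Ī + A·d² with d = y − 52.997:
  vertical leg: d = 9.5033 mm → contributes +3 132 891 mm⁴
  horizontal leg (remainder): d = -43.997 mm → contributes +953 877 mm⁴
Total I = 4 086 768 mm⁴.
For the y-axis: x̄ = 12.997 mm.
Repeating about the centroidal y-axis gives I_y = 292 608 mm⁴.
Polar second moment: J = I_x + I_y = 4 379 376 mm⁴.

J ≈ 4.38 × 10⁶ mm⁴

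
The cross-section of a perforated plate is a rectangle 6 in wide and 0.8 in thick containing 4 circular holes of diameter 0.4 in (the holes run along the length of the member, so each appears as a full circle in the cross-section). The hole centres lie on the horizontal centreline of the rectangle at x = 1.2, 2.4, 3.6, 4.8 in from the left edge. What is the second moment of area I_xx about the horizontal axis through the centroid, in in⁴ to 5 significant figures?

Break the section into simple shapes (no overlaps), measuring from the bottom-left corner of the bounding box.
Plate: 6 × 0.8, A = 4.8 in², y = 0.4 in, Ī = 0.256 in⁴.
Hole 1 (subtracted): ⌀0.4, A = 0.1256637 in², y = 0.4 in, Ī = 0.001256637 in⁴.
Hole 2 (subtracted): ⌀0.4, A = 0.1256637 in², y = 0.4 in, Ī = 0.001256637 in⁴.
Hole 3 (subtracted): ⌀0.4, A = 0.1256637 in², y = 0.4 in, Ī = 0.001256637 in⁴.
Hole 4 (subtracted): ⌀0.4, A = 0.1256637 in², y = 0.4 in, Ī = 0.001256637 in⁴.
By symmetry the centroid is at mid-height, ȳ = 0.4 in.
All pieces are centred on the horizontal axis through the centroid, so I = ΣĪ (holes subtracted) = 0.2509735 in⁴.

I_xx ≈ 0.25097 in⁴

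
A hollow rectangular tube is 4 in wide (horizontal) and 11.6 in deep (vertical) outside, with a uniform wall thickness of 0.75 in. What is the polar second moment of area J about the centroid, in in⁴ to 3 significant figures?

J ≈ 354 in⁴

Split into non-overlapping primitives; take the origin at the lower-left of the bounding box.
Outer rectangle: 4 × 11.6, A = 46.4 in², y = 5.8 in, Ī = 520.3 in⁴.
Inner void (subtracted): 2.5 × 10.1, A = 25.25 in², y = 5.8 in, Ī = 214.65 in⁴.
By symmetry the centroid is at mid-height, ȳ = 5.8 in.
All pieces are centred on the centroidal x-axis, so I = ΣĪ (holes subtracted) = 305.65 in⁴.
Repeating about the centroidal y-axis gives I_y = 48.716 in⁴.
Polar second moment: J = I_x + I_y = 354.37 in⁴.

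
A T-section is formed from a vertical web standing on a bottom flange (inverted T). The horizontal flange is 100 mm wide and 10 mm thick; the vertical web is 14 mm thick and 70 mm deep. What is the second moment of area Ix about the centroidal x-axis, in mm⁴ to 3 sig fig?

Split into non-overlapping primitives; take the origin at the lower-left of the bounding box.
Flange: 100 × 10, A = 1 000 mm², y = 5 mm, Ī = 8333.3 mm⁴.
Web: 14 × 70, A = 980 mm², y = 45 mm, Ī = 400 167 mm⁴.
Centroid: ȳ = ΣA·y / ΣA = 24.798 mm.
Transfer each piece to the centroidal x-axis using Ī + A·d² with d = y − 24.798:
  flange: d = -19.798 mm → contributes +400 293 mm⁴
  web: d = 20.202 mm → contributes +800 126 mm⁴
Total I = 1 200 419 mm⁴.

Ix ≈ 1.20 × 10⁶ mm⁴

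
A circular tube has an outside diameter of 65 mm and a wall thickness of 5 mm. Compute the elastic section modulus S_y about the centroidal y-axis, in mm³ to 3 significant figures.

Split into non-overlapping primitives; take the origin at the lower-left of the bounding box.
Outer circle: ⌀65, A = 3318.3 mm², x = 32.5 mm, Ī = 876 241 mm⁴.
Bore (subtracted): ⌀55, A = 2375.8 mm², x = 32.5 mm, Ī = 449 180 mm⁴.
By symmetry the centroid is at mid-width, x̄ = 32.5 mm.
All pieces are centred on the centroidal y-axis, so I = ΣĪ (holes subtracted) = 427 060 mm⁴.
Extreme fibre distance c = 32.5 mm; S = I/c = 13 140 mm³.

S_y ≈ 1.31 × 10⁴ mm³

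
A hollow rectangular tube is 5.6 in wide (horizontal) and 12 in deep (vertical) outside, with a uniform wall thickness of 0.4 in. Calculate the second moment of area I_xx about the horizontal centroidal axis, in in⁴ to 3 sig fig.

Break the section into simple shapes (no overlaps), measuring from the bottom-left corner of the bounding box.
Outer rectangle: 5.6 × 12, A = 67.2 in², y = 6 in, Ī = 806.4 in⁴.
Inner void (subtracted): 4.8 × 11.2, A = 53.76 in², y = 6 in, Ī = 561.97 in⁴.
By symmetry the centroid is at mid-height, ȳ = 6 in.
All pieces are centred on the horizontal centroidal axis, so I = ΣĪ (holes subtracted) = 244.43 in⁴.

I_xx ≈ 244 in⁴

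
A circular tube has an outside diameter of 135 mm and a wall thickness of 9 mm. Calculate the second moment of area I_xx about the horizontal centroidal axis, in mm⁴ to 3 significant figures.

Treat the section as a set of non-overlapping primitives; coordinates are from the bounding-box lower-left.
Outer circle: ⌀135, A = 14 314 mm², y = 67.5 mm, Ī = 16 304 406 mm⁴.
Bore (subtracted): ⌀117, A = 10 751 mm², y = 67.5 mm, Ī = 9 198 422 mm⁴.
By symmetry the centroid is at mid-height, ȳ = 67.5 mm.
All pieces are centred on the horizontal centroidal axis, so I = ΣĪ (holes subtracted) = 7 105 983 mm⁴.

I_xx ≈ 7.11 × 10⁶ mm⁴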